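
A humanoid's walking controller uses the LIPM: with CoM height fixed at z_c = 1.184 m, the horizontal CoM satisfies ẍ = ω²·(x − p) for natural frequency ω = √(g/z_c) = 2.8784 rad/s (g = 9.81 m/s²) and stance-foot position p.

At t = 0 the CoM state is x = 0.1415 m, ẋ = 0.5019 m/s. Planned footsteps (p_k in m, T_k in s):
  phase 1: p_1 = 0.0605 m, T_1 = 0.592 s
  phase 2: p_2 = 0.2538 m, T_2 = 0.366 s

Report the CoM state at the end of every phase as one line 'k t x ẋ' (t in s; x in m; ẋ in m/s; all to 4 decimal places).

1 0.5920 0.7538 2.0444
2 0.9580 1.9523 5.1001

phase 1: p=0.0605, T=0.592, ωT=1.704013, cosh=2.838955, sinh=2.657003; start (x,ẋ)=(0.141500, 0.501900) → end (x,ẋ)=(0.753751, 2.044353)
phase 2: p=0.2538, T=0.366, ωT=1.053494, cosh=1.608186, sinh=1.259469; start (x,ẋ)=(0.753751, 2.044353) → end (x,ẋ)=(1.952338, 5.100148)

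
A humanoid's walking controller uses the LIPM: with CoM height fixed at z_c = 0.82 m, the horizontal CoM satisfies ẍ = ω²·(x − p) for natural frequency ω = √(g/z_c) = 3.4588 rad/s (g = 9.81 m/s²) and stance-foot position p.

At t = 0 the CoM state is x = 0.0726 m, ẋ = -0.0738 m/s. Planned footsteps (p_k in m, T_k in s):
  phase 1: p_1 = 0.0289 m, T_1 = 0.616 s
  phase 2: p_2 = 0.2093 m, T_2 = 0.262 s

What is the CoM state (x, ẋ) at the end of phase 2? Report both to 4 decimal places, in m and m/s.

phase 1: p=0.0289, T=0.616, ωT=2.130621, cosh=4.269428, sinh=4.150664; start (x,ẋ)=(0.072600, -0.073800) → end (x,ẋ)=(0.126912, 0.312287)
phase 2: p=0.2093, T=0.262, ωT=0.906206, cosh=1.439484, sinh=1.035430; start (x,ẋ)=(0.126912, 0.312287) → end (x,ẋ)=(0.184190, 0.154472)

x = 0.1842, ẋ = 0.1545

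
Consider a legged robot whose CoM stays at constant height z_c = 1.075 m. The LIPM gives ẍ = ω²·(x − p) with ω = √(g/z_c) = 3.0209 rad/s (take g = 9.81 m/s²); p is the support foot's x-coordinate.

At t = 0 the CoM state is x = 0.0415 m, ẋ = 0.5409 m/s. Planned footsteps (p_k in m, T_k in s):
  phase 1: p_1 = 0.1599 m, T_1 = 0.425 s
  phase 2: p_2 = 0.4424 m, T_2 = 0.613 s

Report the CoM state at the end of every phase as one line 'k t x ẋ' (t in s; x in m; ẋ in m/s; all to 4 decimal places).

1 0.4250 0.2282 0.4552
2 1.0380 0.2115 -0.5247

phase 1: p=0.1599, T=0.425, ωT=1.283883, cosh=1.943795, sinh=1.666835; start (x,ẋ)=(0.041500, 0.540900) → end (x,ẋ)=(0.228206, 0.455214)
phase 2: p=0.4424, T=0.613, ωT=1.851812, cosh=3.264152, sinh=3.107200; start (x,ẋ)=(0.228206, 0.455214) → end (x,ẋ)=(0.211456, -0.524653)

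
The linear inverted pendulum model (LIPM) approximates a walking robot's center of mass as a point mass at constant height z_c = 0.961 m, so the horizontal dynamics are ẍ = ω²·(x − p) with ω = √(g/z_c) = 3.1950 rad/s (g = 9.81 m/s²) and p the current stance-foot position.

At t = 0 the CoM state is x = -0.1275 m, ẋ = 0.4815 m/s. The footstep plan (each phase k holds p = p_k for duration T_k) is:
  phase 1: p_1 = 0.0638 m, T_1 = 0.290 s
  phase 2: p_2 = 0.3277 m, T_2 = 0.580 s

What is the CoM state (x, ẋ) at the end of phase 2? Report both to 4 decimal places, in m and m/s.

x = -0.8724, ẋ = -3.6345

phase 1: p=0.0638, T=0.290, ωT=0.926550, cosh=1.460849, sinh=1.064931; start (x,ẋ)=(-0.127500, 0.481500) → end (x,ẋ)=(-0.055171, 0.052509)
phase 2: p=0.3277, T=0.580, ωT=1.853100, cosh=3.268158, sinh=3.111408; start (x,ẋ)=(-0.055171, 0.052509) → end (x,ẋ)=(-0.872447, -3.634490)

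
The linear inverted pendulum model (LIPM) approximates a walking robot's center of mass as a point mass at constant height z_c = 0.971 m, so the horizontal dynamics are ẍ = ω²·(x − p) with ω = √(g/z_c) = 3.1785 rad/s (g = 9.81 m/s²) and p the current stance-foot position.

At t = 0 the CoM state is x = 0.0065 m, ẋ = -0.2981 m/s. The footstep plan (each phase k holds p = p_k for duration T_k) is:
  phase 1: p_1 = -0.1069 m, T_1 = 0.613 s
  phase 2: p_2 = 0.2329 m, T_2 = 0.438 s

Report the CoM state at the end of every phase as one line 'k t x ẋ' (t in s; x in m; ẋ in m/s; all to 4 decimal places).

1 0.6130 -0.0233 0.1718
2 1.0510 -0.2124 -1.1702

phase 1: p=-0.1069, T=0.613, ωT=1.948421, cosh=3.580047, sinh=3.437548; start (x,ẋ)=(0.006500, -0.298100) → end (x,ẋ)=(-0.023318, 0.171824)
phase 2: p=0.2329, T=0.438, ωT=1.392183, cosh=2.136078, sinh=1.887546; start (x,ẋ)=(-0.023318, 0.171824) → end (x,ẋ)=(-0.212364, -1.170165)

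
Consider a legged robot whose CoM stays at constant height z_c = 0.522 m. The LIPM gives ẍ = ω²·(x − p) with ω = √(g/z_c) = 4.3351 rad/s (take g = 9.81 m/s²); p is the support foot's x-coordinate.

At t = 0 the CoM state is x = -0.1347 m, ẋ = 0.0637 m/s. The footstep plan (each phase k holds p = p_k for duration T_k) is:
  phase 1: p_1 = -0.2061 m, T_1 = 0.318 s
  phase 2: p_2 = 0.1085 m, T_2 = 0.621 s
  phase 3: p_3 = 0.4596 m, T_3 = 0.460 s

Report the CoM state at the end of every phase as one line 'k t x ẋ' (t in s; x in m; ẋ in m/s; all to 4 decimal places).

phase 1: p=-0.2061, T=0.318, ωT=1.378562, cosh=2.110565, sinh=1.858624; start (x,ẋ)=(-0.134700, 0.063700) → end (x,ẋ)=(-0.028095, 0.709736)
phase 2: p=0.1085, T=0.621, ωT=2.692097, cosh=7.415170, sinh=7.347432; start (x,ẋ)=(-0.028095, 0.709736) → end (x,ẋ)=(0.298535, 0.912007)
phase 3: p=0.4596, T=0.460, ωT=1.994146, cosh=3.741028, sinh=3.604899; start (x,ẋ)=(0.298535, 0.912007) → end (x,ẋ)=(0.615439, 0.894778)

1 0.3180 -0.0281 0.7097
2 0.9390 0.2985 0.9120
3 1.3990 0.6154 0.8948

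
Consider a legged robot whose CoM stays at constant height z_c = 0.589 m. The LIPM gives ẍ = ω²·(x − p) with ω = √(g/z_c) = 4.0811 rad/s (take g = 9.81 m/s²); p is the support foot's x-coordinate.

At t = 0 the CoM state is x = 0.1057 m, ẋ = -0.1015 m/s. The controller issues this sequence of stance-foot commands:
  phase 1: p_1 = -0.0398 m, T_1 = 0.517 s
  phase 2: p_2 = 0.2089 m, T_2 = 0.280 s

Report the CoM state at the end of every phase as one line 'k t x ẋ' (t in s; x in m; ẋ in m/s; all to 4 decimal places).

phase 1: p=-0.0398, T=0.517, ωT=2.109929, cosh=4.184450, sinh=4.063203; start (x,ẋ)=(0.105700, -0.101500) → end (x,ẋ)=(0.467983, 1.988009)
phase 2: p=0.2089, T=0.280, ωT=1.142708, cosh=1.727101, sinh=1.408147; start (x,ẋ)=(0.467983, 1.988009) → end (x,ẋ)=(1.342306, 4.922383)

1 0.5170 0.4680 1.9880
2 0.7970 1.3423 4.9224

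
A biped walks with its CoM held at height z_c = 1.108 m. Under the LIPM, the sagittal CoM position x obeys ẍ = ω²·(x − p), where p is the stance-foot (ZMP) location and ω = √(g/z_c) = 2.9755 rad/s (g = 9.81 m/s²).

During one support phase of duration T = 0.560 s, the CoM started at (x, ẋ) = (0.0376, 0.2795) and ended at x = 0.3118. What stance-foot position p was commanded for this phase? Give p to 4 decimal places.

p = 0.0178

ωT = 2.9755·0.560 = 1.666280; cosh(ωT) = 2.740696, sinh(ωT) = 2.551747
x(T) = p + (x₀−p)·cosh(ωT) + (ẋ₀/ω)·sinh(ωT) ⇒ p·(1 − cosh) = x(T) − x₀·cosh − (ẋ₀/ω)·sinh
numerator   = 0.3118 − (0.0376)·2.740696 − (0.2795/2.9755)·2.551747 = -0.030945
denominator = 1 − 2.740696 = -1.740696
p = -0.030945 / -1.740696 = 0.0178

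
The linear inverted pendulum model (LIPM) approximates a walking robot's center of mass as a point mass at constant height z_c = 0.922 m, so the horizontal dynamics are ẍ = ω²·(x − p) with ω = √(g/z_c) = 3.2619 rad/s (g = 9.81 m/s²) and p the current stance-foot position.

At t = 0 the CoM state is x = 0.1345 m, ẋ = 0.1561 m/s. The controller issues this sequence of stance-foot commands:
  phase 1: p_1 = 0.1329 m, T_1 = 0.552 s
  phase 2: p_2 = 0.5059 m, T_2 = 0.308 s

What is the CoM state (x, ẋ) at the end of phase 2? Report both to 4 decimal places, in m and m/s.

x = 0.3357, ẋ = -0.1007

phase 1: p=0.1329, T=0.552, ωT=1.800569, cosh=3.109147, sinh=2.943942; start (x,ẋ)=(0.134500, 0.156100) → end (x,ẋ)=(0.278759, 0.500702)
phase 2: p=0.5059, T=0.308, ωT=1.004665, cosh=1.548580, sinh=1.182413; start (x,ẋ)=(0.278759, 0.500702) → end (x,ẋ)=(0.335654, -0.100687)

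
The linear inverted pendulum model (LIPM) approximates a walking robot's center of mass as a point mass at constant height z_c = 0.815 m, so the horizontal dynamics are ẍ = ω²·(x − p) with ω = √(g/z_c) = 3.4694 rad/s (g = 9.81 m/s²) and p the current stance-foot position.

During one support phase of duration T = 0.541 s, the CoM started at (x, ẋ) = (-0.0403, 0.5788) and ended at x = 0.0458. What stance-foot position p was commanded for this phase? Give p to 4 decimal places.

p = 0.1501

ωT = 3.4694·0.541 = 1.876945; cosh(ωT) = 3.343287, sinh(ωT) = 3.190230
x(T) = p + (x₀−p)·cosh(ωT) + (ẋ₀/ω)·sinh(ωT) ⇒ p·(1 − cosh) = x(T) − x₀·cosh − (ẋ₀/ω)·sinh
numerator   = 0.0458 − (-0.0403)·3.343287 − (0.5788/3.4694)·3.190230 = -0.351692
denominator = 1 − 3.343287 = -2.343287
p = -0.351692 / -2.343287 = 0.1501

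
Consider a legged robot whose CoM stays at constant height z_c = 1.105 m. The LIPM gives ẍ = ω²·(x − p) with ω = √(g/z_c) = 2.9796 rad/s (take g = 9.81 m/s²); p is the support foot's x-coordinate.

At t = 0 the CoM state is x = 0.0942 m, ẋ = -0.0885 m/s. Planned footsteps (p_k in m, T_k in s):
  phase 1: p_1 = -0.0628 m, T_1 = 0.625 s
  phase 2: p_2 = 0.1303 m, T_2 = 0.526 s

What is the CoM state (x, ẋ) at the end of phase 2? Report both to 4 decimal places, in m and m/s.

x = 1.6147, ẋ = 4.5249

phase 1: p=-0.0628, T=0.625, ωT=1.862250, cosh=3.296765, sinh=3.141442; start (x,ẋ)=(0.094200, -0.088500) → end (x,ẋ)=(0.361485, 1.177794)
phase 2: p=0.1303, T=0.526, ωT=1.567270, cosh=2.501078, sinh=2.292464; start (x,ẋ)=(0.361485, 1.177794) → end (x,ẋ)=(1.614691, 4.524893)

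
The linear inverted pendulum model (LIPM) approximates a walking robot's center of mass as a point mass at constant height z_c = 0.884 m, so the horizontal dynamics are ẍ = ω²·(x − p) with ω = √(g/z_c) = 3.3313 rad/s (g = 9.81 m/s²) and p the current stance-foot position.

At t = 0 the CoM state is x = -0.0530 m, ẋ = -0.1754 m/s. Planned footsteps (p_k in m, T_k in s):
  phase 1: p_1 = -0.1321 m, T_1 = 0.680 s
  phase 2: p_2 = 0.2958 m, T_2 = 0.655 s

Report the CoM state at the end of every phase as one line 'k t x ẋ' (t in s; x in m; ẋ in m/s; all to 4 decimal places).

1 0.6800 0.0021 0.4016
2 1.3350 -0.4948 -2.4779

phase 1: p=-0.1321, T=0.680, ωT=2.265284, cosh=4.868830, sinh=4.765030; start (x,ẋ)=(-0.053000, -0.175400) → end (x,ẋ)=(0.002136, 0.401620)
phase 2: p=0.2958, T=0.655, ωT=2.182002, cosh=4.488423, sinh=4.375607; start (x,ẋ)=(0.002136, 0.401620) → end (x,ẋ)=(-0.494769, -2.477946)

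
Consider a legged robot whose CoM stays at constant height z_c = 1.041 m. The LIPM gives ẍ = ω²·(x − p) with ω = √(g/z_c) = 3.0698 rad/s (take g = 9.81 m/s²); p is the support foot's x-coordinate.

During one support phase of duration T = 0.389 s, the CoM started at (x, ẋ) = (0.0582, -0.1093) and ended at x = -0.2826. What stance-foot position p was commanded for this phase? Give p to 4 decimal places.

p = 0.4167

ωT = 3.0698·0.389 = 1.194152; cosh(ωT) = 1.801859, sinh(ωT) = 1.498899
x(T) = p + (x₀−p)·cosh(ωT) + (ẋ₀/ω)·sinh(ωT) ⇒ p·(1 − cosh) = x(T) − x₀·cosh − (ẋ₀/ω)·sinh
numerator   = -0.2826 − (0.0582)·1.801859 − (-0.1093/3.0698)·1.498899 = -0.334100
denominator = 1 − 1.801859 = -0.801859
p = -0.334100 / -0.801859 = 0.4167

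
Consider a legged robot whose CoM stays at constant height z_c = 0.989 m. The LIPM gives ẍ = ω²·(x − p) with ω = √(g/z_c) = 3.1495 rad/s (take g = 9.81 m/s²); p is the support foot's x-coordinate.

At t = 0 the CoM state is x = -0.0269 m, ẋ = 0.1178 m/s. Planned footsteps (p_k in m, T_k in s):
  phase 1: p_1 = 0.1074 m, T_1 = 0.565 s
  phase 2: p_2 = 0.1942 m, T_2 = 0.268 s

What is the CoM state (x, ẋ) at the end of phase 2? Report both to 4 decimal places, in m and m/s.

phase 1: p=0.1074, T=0.565, ωT=1.779467, cosh=3.047714, sinh=2.878986; start (x,ẋ)=(-0.026900, 0.117800) → end (x,ẋ)=(-0.194226, -0.858727)
phase 2: p=0.1942, T=0.268, ωT=0.844066, cosh=1.377882, sinh=0.947923; start (x,ẋ)=(-0.194226, -0.858727) → end (x,ẋ)=(-0.599461, -2.342863)

x = -0.5995, ẋ = -2.3429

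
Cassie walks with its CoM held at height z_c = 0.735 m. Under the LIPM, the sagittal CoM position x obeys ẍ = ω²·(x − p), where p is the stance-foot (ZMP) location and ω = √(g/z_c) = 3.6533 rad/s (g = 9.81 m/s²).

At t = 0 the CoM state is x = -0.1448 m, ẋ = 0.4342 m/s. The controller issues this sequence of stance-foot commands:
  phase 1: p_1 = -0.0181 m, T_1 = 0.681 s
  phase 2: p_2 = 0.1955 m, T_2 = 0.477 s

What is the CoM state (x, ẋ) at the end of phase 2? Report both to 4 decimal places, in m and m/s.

phase 1: p=-0.0181, T=0.681, ωT=2.487897, cosh=6.059513, sinh=5.976429; start (x,ẋ)=(-0.144800, 0.434200) → end (x,ẋ)=(-0.075533, -0.135288)
phase 2: p=0.1955, T=0.477, ωT=1.742624, cosh=2.943687, sinh=2.768627; start (x,ẋ)=(-0.075533, -0.135288) → end (x,ẋ)=(-0.704863, -3.139642)

x = -0.7049, ẋ = -3.1396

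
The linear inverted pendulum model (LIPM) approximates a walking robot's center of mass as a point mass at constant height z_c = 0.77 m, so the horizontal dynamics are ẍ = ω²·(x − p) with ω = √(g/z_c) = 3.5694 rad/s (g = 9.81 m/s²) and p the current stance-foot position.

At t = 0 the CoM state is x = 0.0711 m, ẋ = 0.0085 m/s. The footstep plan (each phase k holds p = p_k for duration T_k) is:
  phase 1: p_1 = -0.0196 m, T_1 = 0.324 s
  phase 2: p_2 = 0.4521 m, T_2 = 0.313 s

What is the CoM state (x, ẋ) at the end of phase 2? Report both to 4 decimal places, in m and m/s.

phase 1: p=-0.0196, T=0.324, ωT=1.156486, cosh=1.746666, sinh=1.432076; start (x,ẋ)=(0.071100, 0.008500) → end (x,ẋ)=(0.142233, 0.478474)
phase 2: p=0.4521, T=0.313, ωT=1.117222, cosh=1.691770, sinh=1.364583; start (x,ẋ)=(0.142233, 0.478474) → end (x,ẋ)=(0.110797, -0.699815)

x = 0.1108, ẋ = -0.6998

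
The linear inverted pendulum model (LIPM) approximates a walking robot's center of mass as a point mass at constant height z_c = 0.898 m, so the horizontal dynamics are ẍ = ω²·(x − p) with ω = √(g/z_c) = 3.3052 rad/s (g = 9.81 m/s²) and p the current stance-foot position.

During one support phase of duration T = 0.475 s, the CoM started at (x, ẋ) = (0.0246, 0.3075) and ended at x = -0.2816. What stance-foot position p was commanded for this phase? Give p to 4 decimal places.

p = 0.3697

ωT = 3.3052·0.475 = 1.569970; cosh(ωT) = 2.507278, sinh(ωT) = 2.299226
x(T) = p + (x₀−p)·cosh(ωT) + (ẋ₀/ω)·sinh(ωT) ⇒ p·(1 − cosh) = x(T) − x₀·cosh − (ẋ₀/ω)·sinh
numerator   = -0.2816 − (0.0246)·2.507278 − (0.3075/3.3052)·2.299226 = -0.557188
denominator = 1 − 2.507278 = -1.507278
p = -0.557188 / -1.507278 = 0.3697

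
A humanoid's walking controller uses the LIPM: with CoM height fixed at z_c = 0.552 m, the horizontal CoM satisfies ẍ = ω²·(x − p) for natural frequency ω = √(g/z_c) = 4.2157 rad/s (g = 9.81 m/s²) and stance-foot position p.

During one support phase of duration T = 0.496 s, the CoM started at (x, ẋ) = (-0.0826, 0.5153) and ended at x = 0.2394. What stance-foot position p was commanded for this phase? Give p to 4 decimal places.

ωT = 4.2157·0.496 = 2.090987; cosh(ωT) = 4.108233, sinh(ωT) = 3.984668
x(T) = p + (x₀−p)·cosh(ωT) + (ẋ₀/ω)·sinh(ωT) ⇒ p·(1 − cosh) = x(T) − x₀·cosh − (ẋ₀/ω)·sinh
numerator   = 0.2394 − (-0.0826)·4.108233 − (0.5153/4.2157)·3.984668 = 0.091680
denominator = 1 − 4.108233 = -3.108233
p = 0.091680 / -3.108233 = -0.0295

p = -0.0295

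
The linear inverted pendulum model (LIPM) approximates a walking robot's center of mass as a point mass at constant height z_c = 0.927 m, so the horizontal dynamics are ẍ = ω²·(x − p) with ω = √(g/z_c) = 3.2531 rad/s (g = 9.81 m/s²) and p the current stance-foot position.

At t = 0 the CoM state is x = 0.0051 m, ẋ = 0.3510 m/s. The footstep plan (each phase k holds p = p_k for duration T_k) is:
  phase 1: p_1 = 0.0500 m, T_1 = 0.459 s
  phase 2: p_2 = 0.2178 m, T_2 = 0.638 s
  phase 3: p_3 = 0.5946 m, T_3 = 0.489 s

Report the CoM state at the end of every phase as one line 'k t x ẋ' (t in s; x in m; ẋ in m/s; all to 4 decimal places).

1 0.4590 0.1730 0.5119
2 1.0970 0.6538 1.5008
3 1.5860 1.8309 4.2884

phase 1: p=0.0500, T=0.459, ωT=1.493173, cosh=2.337928, sinh=2.113269; start (x,ẋ)=(0.005100, 0.351000) → end (x,ẋ)=(0.173043, 0.511940)
phase 2: p=0.2178, T=0.638, ωT=2.075478, cosh=4.046925, sinh=3.921428; start (x,ẋ)=(0.173043, 0.511940) → end (x,ẋ)=(0.653784, 1.500820)
phase 3: p=0.5946, T=0.489, ωT=1.590766, cosh=2.555638, sinh=2.351868; start (x,ẋ)=(0.653784, 1.500820) → end (x,ẋ)=(1.830890, 4.288365)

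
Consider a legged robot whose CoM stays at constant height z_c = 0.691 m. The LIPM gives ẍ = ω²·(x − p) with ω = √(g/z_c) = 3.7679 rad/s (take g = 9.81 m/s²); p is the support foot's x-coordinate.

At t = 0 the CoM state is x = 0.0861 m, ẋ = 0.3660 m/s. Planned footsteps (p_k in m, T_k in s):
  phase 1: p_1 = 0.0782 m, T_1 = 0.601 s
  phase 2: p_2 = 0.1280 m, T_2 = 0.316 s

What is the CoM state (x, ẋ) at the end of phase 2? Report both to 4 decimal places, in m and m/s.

phase 1: p=0.0782, T=0.601, ωT=2.264508, cosh=4.865134, sinh=4.761253; start (x,ẋ)=(0.086100, 0.366000) → end (x,ẋ)=(0.579125, 1.922364)
phase 2: p=0.1280, T=0.316, ωT=1.190656, cosh=1.796631, sinh=1.492609; start (x,ẋ)=(0.579125, 1.922364) → end (x,ẋ)=(1.700027, 5.990907)

x = 1.7000, ẋ = 5.9909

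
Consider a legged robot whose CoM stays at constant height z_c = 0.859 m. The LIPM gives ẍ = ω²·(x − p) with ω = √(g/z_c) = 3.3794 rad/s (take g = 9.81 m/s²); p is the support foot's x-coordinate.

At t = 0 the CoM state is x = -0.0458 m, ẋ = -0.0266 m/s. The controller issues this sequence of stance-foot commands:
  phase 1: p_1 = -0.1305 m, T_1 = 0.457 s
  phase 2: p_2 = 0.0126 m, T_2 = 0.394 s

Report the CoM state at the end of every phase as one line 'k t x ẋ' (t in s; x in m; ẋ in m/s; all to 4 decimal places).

1 0.4570 0.0594 0.5748
2 0.8510 0.4069 1.4425

phase 1: p=-0.1305, T=0.457, ωT=1.544386, cosh=2.449268, sinh=2.235825; start (x,ẋ)=(-0.045800, -0.026600) → end (x,ẋ)=(0.059354, 0.574821)
phase 2: p=0.0126, T=0.394, ωT=1.331484, cosh=2.025371, sinh=1.761286; start (x,ẋ)=(0.059354, 0.574821) → end (x,ẋ)=(0.406882, 1.442512)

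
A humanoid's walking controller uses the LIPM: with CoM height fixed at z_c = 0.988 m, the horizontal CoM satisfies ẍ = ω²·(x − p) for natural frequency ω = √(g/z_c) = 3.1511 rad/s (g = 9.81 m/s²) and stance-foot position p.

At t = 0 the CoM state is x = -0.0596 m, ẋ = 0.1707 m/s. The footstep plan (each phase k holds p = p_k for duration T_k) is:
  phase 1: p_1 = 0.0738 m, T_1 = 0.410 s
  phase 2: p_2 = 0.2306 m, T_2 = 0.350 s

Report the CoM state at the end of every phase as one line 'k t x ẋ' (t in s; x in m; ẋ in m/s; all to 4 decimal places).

1 0.4100 -0.0962 -0.3732
2 0.7600 -0.4746 -2.0043

phase 1: p=0.0738, T=0.410, ωT=1.291951, cosh=1.957308, sinh=1.682573; start (x,ẋ)=(-0.059600, 0.170700) → end (x,ẋ)=(-0.096157, -0.373169)
phase 2: p=0.2306, T=0.350, ωT=1.102885, cosh=1.672379, sinh=1.340467; start (x,ẋ)=(-0.096157, -0.373169) → end (x,ẋ)=(-0.474606, -2.004284)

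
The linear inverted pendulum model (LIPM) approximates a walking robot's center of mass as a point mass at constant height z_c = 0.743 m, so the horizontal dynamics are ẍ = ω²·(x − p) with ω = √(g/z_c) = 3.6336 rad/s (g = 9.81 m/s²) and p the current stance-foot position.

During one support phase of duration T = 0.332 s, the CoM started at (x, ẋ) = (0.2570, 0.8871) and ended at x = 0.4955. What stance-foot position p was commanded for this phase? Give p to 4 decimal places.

ωT = 3.6336·0.332 = 1.206355; cosh(ωT) = 1.820285, sinh(ωT) = 1.520999
x(T) = p + (x₀−p)·cosh(ωT) + (ẋ₀/ω)·sinh(ωT) ⇒ p·(1 − cosh) = x(T) − x₀·cosh − (ẋ₀/ω)·sinh
numerator   = 0.4955 − (0.2570)·1.820285 − (0.8871/3.6336)·1.520999 = -0.343647
denominator = 1 − 1.820285 = -0.820285
p = -0.343647 / -0.820285 = 0.4189

p = 0.4189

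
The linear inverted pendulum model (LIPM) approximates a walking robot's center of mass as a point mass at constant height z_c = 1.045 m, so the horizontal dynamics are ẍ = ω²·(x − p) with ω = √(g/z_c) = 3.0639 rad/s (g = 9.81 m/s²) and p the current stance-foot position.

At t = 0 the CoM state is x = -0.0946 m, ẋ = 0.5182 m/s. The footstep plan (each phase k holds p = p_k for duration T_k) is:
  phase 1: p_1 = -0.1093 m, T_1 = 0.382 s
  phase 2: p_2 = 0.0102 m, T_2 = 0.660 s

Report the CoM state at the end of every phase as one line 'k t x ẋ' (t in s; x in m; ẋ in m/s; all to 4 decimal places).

1 0.3820 0.1630 0.9811
2 1.0420 1.7860 5.5087

phase 1: p=-0.1093, T=0.382, ωT=1.170410, cosh=1.766777, sinh=1.456537; start (x,ẋ)=(-0.094600, 0.518200) → end (x,ẋ)=(0.163017, 0.981145)
phase 2: p=0.0102, T=0.660, ωT=2.022174, cosh=3.843549, sinh=3.711182; start (x,ẋ)=(0.163017, 0.981145) → end (x,ẋ)=(1.785982, 5.508713)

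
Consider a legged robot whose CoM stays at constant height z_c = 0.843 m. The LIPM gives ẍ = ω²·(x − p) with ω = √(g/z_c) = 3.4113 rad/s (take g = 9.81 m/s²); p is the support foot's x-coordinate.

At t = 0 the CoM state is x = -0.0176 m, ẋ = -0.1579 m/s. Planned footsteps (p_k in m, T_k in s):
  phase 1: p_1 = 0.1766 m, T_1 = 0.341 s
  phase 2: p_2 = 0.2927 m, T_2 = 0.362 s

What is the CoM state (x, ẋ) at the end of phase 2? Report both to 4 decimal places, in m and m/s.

x = -1.2535, ẋ = -5.1135

phase 1: p=0.1766, T=0.341, ωT=1.163253, cosh=1.756398, sinh=1.443930; start (x,ẋ)=(-0.017600, -0.157900) → end (x,ẋ)=(-0.231328, -1.233902)
phase 2: p=0.2927, T=0.362, ωT=1.234891, cosh=1.864434, sinh=1.573568; start (x,ẋ)=(-0.231328, -1.233902) → end (x,ẋ)=(-1.253492, -5.113467)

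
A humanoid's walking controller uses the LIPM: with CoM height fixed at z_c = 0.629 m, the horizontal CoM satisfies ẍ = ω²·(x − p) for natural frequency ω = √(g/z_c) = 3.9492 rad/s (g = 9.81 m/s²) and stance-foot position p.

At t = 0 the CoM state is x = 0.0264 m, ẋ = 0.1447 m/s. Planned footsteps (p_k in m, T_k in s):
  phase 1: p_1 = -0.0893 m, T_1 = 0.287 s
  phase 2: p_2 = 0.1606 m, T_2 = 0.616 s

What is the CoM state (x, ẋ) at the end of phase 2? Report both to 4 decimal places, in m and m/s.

x = 1.4225, ẋ = 5.0611

phase 1: p=-0.0893, T=0.287, ωT=1.133420, cosh=1.714097, sinh=1.392166; start (x,ẋ)=(0.026400, 0.144700) → end (x,ẋ)=(0.160030, 0.884142)
phase 2: p=0.1606, T=0.616, ωT=2.432707, cosh=5.738737, sinh=5.650938; start (x,ẋ)=(0.160030, 0.884142) → end (x,ẋ)=(1.422456, 5.061146)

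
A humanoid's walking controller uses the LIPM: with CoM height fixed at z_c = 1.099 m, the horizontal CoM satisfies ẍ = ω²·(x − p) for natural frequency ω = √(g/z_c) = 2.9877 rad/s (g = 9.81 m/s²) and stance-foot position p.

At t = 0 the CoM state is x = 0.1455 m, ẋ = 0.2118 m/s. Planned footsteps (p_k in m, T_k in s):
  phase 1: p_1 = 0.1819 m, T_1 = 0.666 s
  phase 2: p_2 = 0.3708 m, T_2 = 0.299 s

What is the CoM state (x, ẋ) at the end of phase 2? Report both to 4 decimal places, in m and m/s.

x = 0.4066, ẋ = 0.3558

phase 1: p=0.1819, T=0.666, ωT=1.989808, cosh=3.725426, sinh=3.588705; start (x,ẋ)=(0.145500, 0.211800) → end (x,ẋ)=(0.300700, 0.398765)
phase 2: p=0.3708, T=0.299, ωT=0.893322, cosh=1.426264, sinh=1.016970; start (x,ẋ)=(0.300700, 0.398765) → end (x,ẋ)=(0.406553, 0.355753)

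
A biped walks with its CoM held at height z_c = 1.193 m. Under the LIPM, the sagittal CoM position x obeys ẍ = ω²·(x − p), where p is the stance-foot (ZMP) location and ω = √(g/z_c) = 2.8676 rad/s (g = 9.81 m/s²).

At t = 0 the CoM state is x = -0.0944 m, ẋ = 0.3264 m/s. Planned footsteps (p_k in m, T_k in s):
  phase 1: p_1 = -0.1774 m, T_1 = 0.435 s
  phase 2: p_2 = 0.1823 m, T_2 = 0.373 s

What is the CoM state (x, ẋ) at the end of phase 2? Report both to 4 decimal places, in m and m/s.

phase 1: p=-0.1774, T=0.435, ωT=1.247406, cosh=1.884275, sinh=1.597026; start (x,ẋ)=(-0.094400, 0.326400) → end (x,ẋ)=(0.160774, 0.995137)
phase 2: p=0.1823, T=0.373, ωT=1.069615, cosh=1.628699, sinh=1.285558; start (x,ẋ)=(0.160774, 0.995137) → end (x,ẋ)=(0.593364, 1.541422)

x = 0.5934, ẋ = 1.5414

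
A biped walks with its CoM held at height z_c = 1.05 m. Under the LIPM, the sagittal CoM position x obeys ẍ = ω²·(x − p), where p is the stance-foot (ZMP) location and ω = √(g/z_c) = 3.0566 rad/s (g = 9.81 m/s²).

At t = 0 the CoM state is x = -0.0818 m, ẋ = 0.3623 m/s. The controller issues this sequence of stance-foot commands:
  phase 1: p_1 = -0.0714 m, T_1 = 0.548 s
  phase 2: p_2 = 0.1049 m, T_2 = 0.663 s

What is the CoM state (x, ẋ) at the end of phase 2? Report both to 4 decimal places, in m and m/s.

x = 1.6130, ẋ = 4.6904

phase 1: p=-0.0714, T=0.548, ωT=1.675017, cosh=2.763095, sinh=2.575790; start (x,ẋ)=(-0.081800, 0.362300) → end (x,ẋ)=(0.205173, 0.919188)
phase 2: p=0.1049, T=0.663, ωT=2.026526, cosh=3.859736, sinh=3.727943; start (x,ẋ)=(0.205173, 0.919188) → end (x,ẋ)=(1.613005, 4.690421)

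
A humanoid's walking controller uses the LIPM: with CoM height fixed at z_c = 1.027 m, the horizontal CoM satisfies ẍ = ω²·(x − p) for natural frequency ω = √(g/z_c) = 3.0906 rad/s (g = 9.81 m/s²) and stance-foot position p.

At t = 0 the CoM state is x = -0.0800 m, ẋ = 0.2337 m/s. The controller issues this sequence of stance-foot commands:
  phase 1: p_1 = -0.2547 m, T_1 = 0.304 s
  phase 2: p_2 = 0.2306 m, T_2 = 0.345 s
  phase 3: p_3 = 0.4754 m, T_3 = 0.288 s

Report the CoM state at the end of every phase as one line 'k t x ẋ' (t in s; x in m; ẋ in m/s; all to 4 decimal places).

1 0.3040 0.0849 0.9299
2 0.6490 0.3791 0.9342
3 0.9370 0.6444 1.0282

phase 1: p=-0.2547, T=0.304, ωT=0.939542, cosh=1.474808, sinh=1.084002; start (x,ẋ)=(-0.080000, 0.233700) → end (x,ẋ)=(0.084917, 0.929945)
phase 2: p=0.2306, T=0.345, ωT=1.066257, cosh=1.624391, sinh=1.280096; start (x,ẋ)=(0.084917, 0.929945) → end (x,ẋ)=(0.379129, 0.934236)
phase 3: p=0.4754, T=0.288, ωT=0.890093, cosh=1.422987, sinh=1.012369; start (x,ẋ)=(0.379129, 0.934236) → end (x,ẋ)=(0.644429, 1.028189)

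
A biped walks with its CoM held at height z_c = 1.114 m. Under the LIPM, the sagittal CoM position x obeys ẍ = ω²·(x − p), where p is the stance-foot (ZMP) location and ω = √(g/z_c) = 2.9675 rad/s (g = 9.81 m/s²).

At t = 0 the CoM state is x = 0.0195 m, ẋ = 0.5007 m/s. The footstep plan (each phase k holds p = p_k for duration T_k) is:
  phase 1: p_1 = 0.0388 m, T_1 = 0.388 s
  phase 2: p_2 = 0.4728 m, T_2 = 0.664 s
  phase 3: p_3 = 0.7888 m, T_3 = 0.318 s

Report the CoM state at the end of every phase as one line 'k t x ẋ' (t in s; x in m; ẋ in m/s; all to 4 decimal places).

phase 1: p=0.0388, T=0.388, ωT=1.151390, cosh=1.739391, sinh=1.423194; start (x,ẋ)=(0.019500, 0.500700) → end (x,ẋ)=(0.245362, 0.789403)
phase 2: p=0.4728, T=0.664, ωT=1.970420, cosh=3.656544, sinh=3.517145; start (x,ẋ)=(0.245362, 0.789403) → end (x,ẋ)=(0.576782, 0.512690)
phase 3: p=0.7888, T=0.318, ωT=0.943665, cosh=1.479290, sinh=1.090091; start (x,ẋ)=(0.576782, 0.512690) → end (x,ẋ)=(0.663497, 0.072572)

1 0.3880 0.2454 0.7894
2 1.0520 0.5768 0.5127
3 1.3700 0.6635 0.0726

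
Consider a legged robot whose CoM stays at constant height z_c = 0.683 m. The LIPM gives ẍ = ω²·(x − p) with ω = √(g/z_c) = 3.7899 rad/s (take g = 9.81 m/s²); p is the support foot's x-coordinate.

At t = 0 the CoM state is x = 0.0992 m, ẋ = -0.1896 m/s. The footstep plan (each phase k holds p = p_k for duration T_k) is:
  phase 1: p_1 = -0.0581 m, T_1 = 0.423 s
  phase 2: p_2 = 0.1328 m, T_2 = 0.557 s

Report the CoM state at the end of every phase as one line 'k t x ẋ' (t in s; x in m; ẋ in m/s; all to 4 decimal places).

phase 1: p=-0.0581, T=0.423, ωT=1.603128, cosh=2.584907, sinh=2.383641; start (x,ẋ)=(0.099200, -0.189600) → end (x,ẋ)=(0.229258, 0.930912)
phase 2: p=0.1328, T=0.557, ωT=2.110974, cosh=4.188701, sinh=4.067581; start (x,ẋ)=(0.229258, 0.930912) → end (x,ẋ)=(1.535952, 5.386280)

1 0.4230 0.2293 0.9309
2 0.9800 1.5360 5.3863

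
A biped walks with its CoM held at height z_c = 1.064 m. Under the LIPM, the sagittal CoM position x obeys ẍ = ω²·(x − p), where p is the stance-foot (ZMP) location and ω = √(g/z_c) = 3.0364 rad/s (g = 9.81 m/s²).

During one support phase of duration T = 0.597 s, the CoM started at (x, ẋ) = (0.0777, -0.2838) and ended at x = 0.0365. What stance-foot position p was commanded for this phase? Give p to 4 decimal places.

ωT = 3.0364·0.597 = 1.812731; cosh(ωT) = 3.145182, sinh(ωT) = 2.981974
x(T) = p + (x₀−p)·cosh(ωT) + (ẋ₀/ω)·sinh(ωT) ⇒ p·(1 − cosh) = x(T) − x₀·cosh − (ẋ₀/ω)·sinh
numerator   = 0.0365 − (0.0777)·3.145182 − (-0.2838/3.0364)·2.981974 = 0.070832
denominator = 1 − 3.145182 = -2.145182
p = 0.070832 / -2.145182 = -0.0330

p = -0.0330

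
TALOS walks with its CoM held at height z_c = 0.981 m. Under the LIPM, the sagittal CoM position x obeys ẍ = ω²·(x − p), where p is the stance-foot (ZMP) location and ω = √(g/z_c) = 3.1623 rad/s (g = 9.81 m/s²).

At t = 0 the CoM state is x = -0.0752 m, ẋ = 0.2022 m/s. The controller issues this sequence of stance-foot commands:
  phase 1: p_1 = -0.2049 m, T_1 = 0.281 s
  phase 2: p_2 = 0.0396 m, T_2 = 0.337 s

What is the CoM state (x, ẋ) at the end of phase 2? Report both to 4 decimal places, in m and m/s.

x = 0.3307, ẋ = 1.1575

phase 1: p=-0.2049, T=0.281, ωT=0.888606, cosh=1.421483, sinh=1.010255; start (x,ẋ)=(-0.075200, 0.202200) → end (x,ẋ)=(0.044063, 0.701780)
phase 2: p=0.0396, T=0.337, ωT=1.065695, cosh=1.623672, sinh=1.279184; start (x,ẋ)=(0.044063, 0.701780) → end (x,ẋ)=(0.330724, 1.157514)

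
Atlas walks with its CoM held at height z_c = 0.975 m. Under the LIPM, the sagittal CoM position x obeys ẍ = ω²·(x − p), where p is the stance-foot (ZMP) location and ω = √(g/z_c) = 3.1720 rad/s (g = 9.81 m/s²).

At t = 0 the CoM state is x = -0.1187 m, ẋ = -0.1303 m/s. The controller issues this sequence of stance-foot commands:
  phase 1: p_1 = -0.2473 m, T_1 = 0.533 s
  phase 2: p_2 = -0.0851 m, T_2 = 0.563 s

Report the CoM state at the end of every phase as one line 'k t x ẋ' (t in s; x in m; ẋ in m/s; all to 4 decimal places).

1 0.5330 0.0057 0.7032
2 1.0960 0.8357 2.9905

phase 1: p=-0.2473, T=0.533, ωT=1.690676, cosh=2.803770, sinh=2.619375; start (x,ẋ)=(-0.118700, -0.130300) → end (x,ẋ)=(0.005666, 0.703162)
phase 2: p=-0.0851, T=0.563, ωT=1.785836, cosh=3.066111, sinh=2.898454; start (x,ẋ)=(0.005666, 0.703162) → end (x,ẋ)=(0.835721, 2.990463)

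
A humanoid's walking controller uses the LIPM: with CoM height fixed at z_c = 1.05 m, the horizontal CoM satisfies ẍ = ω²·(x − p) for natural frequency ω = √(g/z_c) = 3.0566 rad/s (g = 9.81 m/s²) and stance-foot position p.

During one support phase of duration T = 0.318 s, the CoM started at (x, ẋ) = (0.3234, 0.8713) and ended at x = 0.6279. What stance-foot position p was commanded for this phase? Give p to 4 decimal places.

ωT = 3.0566·0.318 = 0.971999; cosh(ωT) = 1.510774, sinh(ωT) = 1.132448
x(T) = p + (x₀−p)·cosh(ωT) + (ẋ₀/ω)·sinh(ωT) ⇒ p·(1 − cosh) = x(T) − x₀·cosh − (ẋ₀/ω)·sinh
numerator   = 0.6279 − (0.3234)·1.510774 − (0.8713/3.0566)·1.132448 = -0.183495
denominator = 1 − 1.510774 = -0.510774
p = -0.183495 / -0.510774 = 0.3592

p = 0.3592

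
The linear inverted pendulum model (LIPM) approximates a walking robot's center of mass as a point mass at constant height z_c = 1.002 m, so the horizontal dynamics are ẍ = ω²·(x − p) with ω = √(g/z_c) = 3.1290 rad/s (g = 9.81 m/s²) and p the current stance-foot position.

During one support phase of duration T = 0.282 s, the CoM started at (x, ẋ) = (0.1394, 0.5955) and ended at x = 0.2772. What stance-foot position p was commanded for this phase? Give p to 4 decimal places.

p = 0.2665

ωT = 3.1290·0.282 = 0.882378; cosh(ωT) = 1.415219, sinh(ωT) = 1.001421
x(T) = p + (x₀−p)·cosh(ωT) + (ẋ₀/ω)·sinh(ωT) ⇒ p·(1 − cosh) = x(T) − x₀·cosh − (ẋ₀/ω)·sinh
numerator   = 0.2772 − (0.1394)·1.415219 − (0.5955/3.1290)·1.001421 = -0.110668
denominator = 1 − 1.415219 = -0.415219
p = -0.110668 / -0.415219 = 0.2665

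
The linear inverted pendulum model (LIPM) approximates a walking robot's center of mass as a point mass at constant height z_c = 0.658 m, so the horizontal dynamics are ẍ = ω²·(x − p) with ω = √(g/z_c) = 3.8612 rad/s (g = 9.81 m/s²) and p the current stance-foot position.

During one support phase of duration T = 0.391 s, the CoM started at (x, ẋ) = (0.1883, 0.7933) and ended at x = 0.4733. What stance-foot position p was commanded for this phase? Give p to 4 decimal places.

ωT = 3.8612·0.391 = 1.509729; cosh(ωT) = 2.373237, sinh(ωT) = 2.152268
x(T) = p + (x₀−p)·cosh(ωT) + (ẋ₀/ω)·sinh(ωT) ⇒ p·(1 − cosh) = x(T) − x₀·cosh − (ẋ₀/ω)·sinh
numerator   = 0.4733 − (0.1883)·2.373237 − (0.7933/3.8612)·2.152268 = -0.415773
denominator = 1 − 2.373237 = -1.373237
p = -0.415773 / -1.373237 = 0.3028

p = 0.3028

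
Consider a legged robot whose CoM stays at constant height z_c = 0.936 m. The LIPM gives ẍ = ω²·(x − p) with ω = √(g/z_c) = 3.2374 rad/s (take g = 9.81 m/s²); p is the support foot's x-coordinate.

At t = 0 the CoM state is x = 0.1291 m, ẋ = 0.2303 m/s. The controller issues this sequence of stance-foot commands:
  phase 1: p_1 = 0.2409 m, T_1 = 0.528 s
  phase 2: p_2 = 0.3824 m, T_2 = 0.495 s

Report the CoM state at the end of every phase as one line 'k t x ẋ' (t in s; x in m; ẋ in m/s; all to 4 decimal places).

1 0.5280 0.1120 -0.3101
2 1.0230 -0.5443 -2.8863

phase 1: p=0.2409, T=0.528, ωT=1.709347, cosh=2.853169, sinh=2.672185; start (x,ẋ)=(0.129100, 0.230300) → end (x,ẋ)=(0.112008, -0.310089)
phase 2: p=0.3824, T=0.495, ωT=1.602513, cosh=2.583442, sinh=2.382053; start (x,ẋ)=(0.112008, -0.310089) → end (x,ẋ)=(-0.544304, -2.886270)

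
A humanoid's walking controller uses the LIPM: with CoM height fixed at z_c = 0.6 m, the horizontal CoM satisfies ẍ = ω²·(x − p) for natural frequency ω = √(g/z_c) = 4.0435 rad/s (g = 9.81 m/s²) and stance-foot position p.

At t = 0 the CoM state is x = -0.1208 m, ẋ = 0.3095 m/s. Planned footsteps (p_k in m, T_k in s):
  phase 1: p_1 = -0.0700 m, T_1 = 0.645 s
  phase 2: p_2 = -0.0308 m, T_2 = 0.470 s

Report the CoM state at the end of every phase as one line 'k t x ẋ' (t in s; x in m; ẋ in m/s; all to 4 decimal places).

phase 1: p=-0.0700, T=0.645, ωT=2.608058, cosh=6.823169, sinh=6.749491; start (x,ẋ)=(-0.120800, 0.309500) → end (x,ẋ)=(0.100007, 0.725359)
phase 2: p=-0.0308, T=0.470, ωT=1.900445, cosh=3.419186, sinh=3.269684; start (x,ẋ)=(0.100007, 0.725359) → end (x,ẋ)=(1.002997, 4.209528)

1 0.6450 0.1000 0.7254
2 1.1150 1.0030 4.2095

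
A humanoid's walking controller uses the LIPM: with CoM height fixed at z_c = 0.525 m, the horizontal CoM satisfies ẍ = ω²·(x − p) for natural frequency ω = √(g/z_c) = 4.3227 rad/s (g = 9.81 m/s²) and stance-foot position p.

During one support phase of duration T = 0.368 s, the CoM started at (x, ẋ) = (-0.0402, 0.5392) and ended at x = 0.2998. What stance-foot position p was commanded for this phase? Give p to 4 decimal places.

p = -0.0702

ωT = 4.3227·0.368 = 1.590754; cosh(ωT) = 2.555609, sinh(ωT) = 2.351837
x(T) = p + (x₀−p)·cosh(ωT) + (ẋ₀/ω)·sinh(ωT) ⇒ p·(1 − cosh) = x(T) − x₀·cosh − (ẋ₀/ω)·sinh
numerator   = 0.2998 − (-0.0402)·2.555609 − (0.5392/4.3227)·2.351837 = 0.109175
denominator = 1 − 2.555609 = -1.555609
p = 0.109175 / -1.555609 = -0.0702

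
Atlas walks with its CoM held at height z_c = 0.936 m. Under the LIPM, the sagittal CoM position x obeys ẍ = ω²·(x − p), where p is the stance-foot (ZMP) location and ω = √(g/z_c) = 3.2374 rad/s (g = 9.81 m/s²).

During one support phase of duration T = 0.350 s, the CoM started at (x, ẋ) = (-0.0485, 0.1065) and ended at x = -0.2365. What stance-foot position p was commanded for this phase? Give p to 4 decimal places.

p = 0.2791

ωT = 3.2374·0.350 = 1.133090; cosh(ωT) = 1.713637, sinh(ωT) = 1.391600
x(T) = p + (x₀−p)·cosh(ωT) + (ẋ₀/ω)·sinh(ωT) ⇒ p·(1 − cosh) = x(T) − x₀·cosh − (ẋ₀/ω)·sinh
numerator   = -0.2365 − (-0.0485)·1.713637 − (0.1065/3.2374)·1.391600 = -0.199168
denominator = 1 − 1.713637 = -0.713637
p = -0.199168 / -0.713637 = 0.2791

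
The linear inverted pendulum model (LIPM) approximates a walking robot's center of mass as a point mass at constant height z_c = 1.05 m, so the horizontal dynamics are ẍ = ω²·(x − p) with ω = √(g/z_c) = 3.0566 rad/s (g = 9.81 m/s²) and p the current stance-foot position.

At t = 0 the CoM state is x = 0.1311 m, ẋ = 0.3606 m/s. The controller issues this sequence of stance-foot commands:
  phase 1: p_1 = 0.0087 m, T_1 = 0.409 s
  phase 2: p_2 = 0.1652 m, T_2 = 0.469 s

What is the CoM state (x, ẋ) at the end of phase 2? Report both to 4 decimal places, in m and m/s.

phase 1: p=0.0087, T=0.409, ωT=1.250149, cosh=1.888663, sinh=1.602201; start (x,ẋ)=(0.131100, 0.360600) → end (x,ẋ)=(0.428891, 1.280480)
phase 2: p=0.1652, T=0.469, ωT=1.433545, cosh=2.216001, sinh=1.977539; start (x,ẋ)=(0.428891, 1.280480) → end (x,ẋ)=(1.577976, 4.431437)

x = 1.5780, ẋ = 4.4314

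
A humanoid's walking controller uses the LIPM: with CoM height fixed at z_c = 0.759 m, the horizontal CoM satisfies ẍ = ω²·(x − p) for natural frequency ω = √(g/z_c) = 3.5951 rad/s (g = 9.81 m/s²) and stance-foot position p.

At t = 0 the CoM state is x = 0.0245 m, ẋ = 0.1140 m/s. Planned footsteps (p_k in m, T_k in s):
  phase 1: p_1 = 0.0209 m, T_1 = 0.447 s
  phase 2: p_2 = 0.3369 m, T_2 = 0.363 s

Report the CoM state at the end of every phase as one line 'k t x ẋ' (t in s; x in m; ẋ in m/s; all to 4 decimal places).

1 0.4470 0.1061 0.3267
2 0.8100 0.0354 -0.7705

phase 1: p=0.0209, T=0.447, ωT=1.607010, cosh=2.594180, sinh=2.393694; start (x,ẋ)=(0.024500, 0.114000) → end (x,ẋ)=(0.106143, 0.326717)
phase 2: p=0.3369, T=0.363, ωT=1.305021, cosh=1.979467, sinh=1.708300; start (x,ẋ)=(0.106143, 0.326717) → end (x,ẋ)=(0.035371, -0.770474)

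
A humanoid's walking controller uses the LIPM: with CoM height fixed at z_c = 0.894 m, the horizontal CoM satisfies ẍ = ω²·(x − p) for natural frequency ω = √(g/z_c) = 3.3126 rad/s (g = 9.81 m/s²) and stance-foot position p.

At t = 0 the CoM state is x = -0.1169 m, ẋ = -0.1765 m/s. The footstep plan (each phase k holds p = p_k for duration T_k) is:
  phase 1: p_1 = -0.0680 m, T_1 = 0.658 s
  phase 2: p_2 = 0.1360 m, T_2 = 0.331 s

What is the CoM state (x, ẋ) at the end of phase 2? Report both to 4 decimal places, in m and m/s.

x = -1.5559, ẋ = -5.3794

phase 1: p=-0.0680, T=0.658, ωT=2.179691, cosh=4.478324, sinh=4.365247; start (x,ẋ)=(-0.116900, -0.176500) → end (x,ẋ)=(-0.519577, -1.497534)
phase 2: p=0.1360, T=0.331, ωT=1.096471, cosh=1.663815, sinh=1.329767; start (x,ẋ)=(-0.519577, -1.497534) → end (x,ẋ)=(-1.555908, -5.379425)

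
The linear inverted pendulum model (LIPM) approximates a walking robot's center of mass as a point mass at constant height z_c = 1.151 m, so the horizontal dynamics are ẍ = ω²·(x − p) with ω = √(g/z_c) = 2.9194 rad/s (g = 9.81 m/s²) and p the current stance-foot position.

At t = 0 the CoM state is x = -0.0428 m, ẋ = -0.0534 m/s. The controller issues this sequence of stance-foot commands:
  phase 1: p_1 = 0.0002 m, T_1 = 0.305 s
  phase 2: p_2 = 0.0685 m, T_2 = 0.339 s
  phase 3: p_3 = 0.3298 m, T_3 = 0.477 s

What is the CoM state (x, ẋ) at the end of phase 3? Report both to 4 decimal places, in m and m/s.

phase 1: p=0.0002, T=0.305, ωT=0.890417, cosh=1.423315, sinh=1.012830; start (x,ẋ)=(-0.042800, -0.053400) → end (x,ẋ)=(-0.079529, -0.203150)
phase 2: p=0.0685, T=0.339, ωT=0.989677, cosh=1.531031, sinh=1.159334; start (x,ẋ)=(-0.079529, -0.203150) → end (x,ẋ)=(-0.238810, -0.812040)
phase 3: p=0.3298, T=0.477, ωT=1.392554, cosh=2.136778, sinh=1.888338; start (x,ẋ)=(-0.238810, -0.812040) → end (x,ẋ)=(-1.410441, -4.869791)

x = -1.4104, ẋ = -4.8698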